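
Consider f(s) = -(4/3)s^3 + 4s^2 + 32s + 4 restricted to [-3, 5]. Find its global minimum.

f'(s) = -4s^2 + 8s + 32, which vanishes at s = -2 and s = 4.
Candidates: f(-3) = -20; f(-2) = -100/3; f(4) = 332/3; f(5) = 292/3.
Hence the absolute minimum is -100/3 at s = -2.

-100/3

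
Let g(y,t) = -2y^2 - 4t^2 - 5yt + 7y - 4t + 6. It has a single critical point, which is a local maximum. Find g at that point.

410/7

∂g/∂y = -4y - 5t + 7 = 0 and ∂g/∂t = -5y - 8t - 4 = 0, so (y, t) = (76/7, -51/7).
The Hessian has g_{yy} = -4, g_{tt} = -8, g_{yt} = -5, giving D = 7 > 0 with g_{yy} < 0, so the point is a local maximum.
g(76/7, -51/7) = 410/7.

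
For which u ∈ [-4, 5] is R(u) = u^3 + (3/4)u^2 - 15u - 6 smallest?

2

Differentiating, R'(u) = 3u^2 + (3/2)u - 15; which vanishes at u = -5/2 and u = 2.
Evaluating at the critical points and endpoints: R(-4) = 2,  R(-5/2) = 329/16,  R(2) = -25,  R(5) = 251/4.
The minimum over the interval is -25, attained at u = 2.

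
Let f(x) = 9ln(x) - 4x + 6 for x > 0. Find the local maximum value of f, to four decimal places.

4.2984

f'(x) = 9/x − 4 = 0 gives x = 9/4.
f''(x) = -9/x², which is negative for x > 0, so this is a local maximum.
f(9/4) = 9·ln(9/4) - 9 + 6 ≈ 4.2984.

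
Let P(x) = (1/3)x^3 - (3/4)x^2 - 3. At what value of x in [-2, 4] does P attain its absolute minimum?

Differentiating, P'(x) = x^2 - (3/2)x; which vanishes at x = 0 and x = 3/2.
Candidates: P(-2) = -26/3,  P(0) = -3,  P(3/2) = -57/16,  P(4) = 19/3.
Hence the absolute minimum is -26/3 at x = -2.

-2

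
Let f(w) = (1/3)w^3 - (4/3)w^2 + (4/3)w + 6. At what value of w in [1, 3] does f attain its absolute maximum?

The derivative is w^2 - (8/3)w + 4/3, whose only zero in [1, 3] is w = 2.
Candidates: f(1) = 19/3, f(2) = 6, f(3) = 7.
Hence the absolute maximum is 7 at w = 3.

3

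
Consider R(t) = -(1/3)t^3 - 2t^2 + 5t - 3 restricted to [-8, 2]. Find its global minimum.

Differentiating, R'(t) = -t^2 - 4t + 5; which vanishes at t = -5 and t = 1.
Compare values at every candidate in [-8, 2]: R(-8) = -1/3,  R(-5) = -109/3,  R(1) = -1/3,  R(2) = -11/3.
The minimum over the interval is -109/3, attained at t = -5.

-109/3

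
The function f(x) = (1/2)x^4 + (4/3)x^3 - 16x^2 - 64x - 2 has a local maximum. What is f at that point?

178/3

f'(x) = 2x^3 + 4x^2 - 32x - 64. Setting f'(x) = 0 gives x ∈ {-4, -2, 4}.
f''(x) = 6x^2 + 8x - 32. f''(-4) = 32 > 0 ⇒ local minimum; f''(-2) = -24 < 0 ⇒ local maximum; f''(4) = 96 > 0 ⇒ local minimum.
Thus f has its local maximum at x = -2, with value 178/3.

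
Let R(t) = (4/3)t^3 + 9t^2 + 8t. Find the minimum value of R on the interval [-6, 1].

Differentiating, R'(t) = 4t^2 + 18t + 8; which vanishes at t = -4 and t = -1/2.
Candidates: R(-6) = -12,  R(-4) = 80/3,  R(-1/2) = -23/12,  R(1) = 55/3.
Hence the absolute minimum is -12 at t = -6.

-12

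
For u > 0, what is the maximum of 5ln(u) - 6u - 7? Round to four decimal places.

g'(u) = 5/u − 6 = 0 gives u = 5/6.
g''(u) = -5/u², which is negative for u > 0, so this is a local maximum.
g(5/6) = 5·ln(5/6) - 5 - 7 ≈ -12.9116.

-12.9116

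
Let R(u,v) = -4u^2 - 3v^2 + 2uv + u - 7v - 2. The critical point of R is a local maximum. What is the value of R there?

∂R/∂u = -8u + 2v + 1 = 0 and ∂R/∂v = 2u - 6v - 7 = 0, so (u, v) = (-2/11, -27/22).
The Hessian has R_{uu} = -8, R_{vv} = -6, R_{uv} = 2, giving D = 44 > 0 with R_{uu} < 0, so the point is a local maximum.
R(-2/11, -27/22) = 97/44.

97/44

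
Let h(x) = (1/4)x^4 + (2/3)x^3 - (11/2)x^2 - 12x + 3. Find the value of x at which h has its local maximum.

-1

h'(x) = x^3 + 2x^2 - 11x - 12. Setting h'(x) = 0 gives x ∈ {-4, -1, 3}.
h''(x) = 3x^2 + 4x - 11. h''(-4) = 21 > 0 ⇒ local minimum; h''(-1) = -12 < 0 ⇒ local maximum; h''(3) = 28 > 0 ⇒ local minimum.
The local maximum is h(-1) = 109/12.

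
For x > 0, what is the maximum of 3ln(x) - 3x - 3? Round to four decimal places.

R'(x) = 3/x − 3 = 0 gives x = 1.
R''(x) = -3/x², which is negative for x > 0, so this is a local maximum.
R(1) = 3·ln(1) - 3 - 3 ≈ -6.0000.

-6.0000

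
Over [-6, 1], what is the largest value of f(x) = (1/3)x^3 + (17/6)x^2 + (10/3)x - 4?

17/2

f'(x) = x^2 + (17/3)x + 10/3, which vanishes at x = -5 and x = -2/3.
Candidates: f(-6) = 6,  f(-5) = 17/2,  f(-2/3) = -410/81,  f(1) = 5/2.
So the maximum is f(-5) = 17/2.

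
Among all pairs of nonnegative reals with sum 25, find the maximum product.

With x + y = 25, the product is P(x) = x(25 − x).
P'(x) = 25 − 2x = 0 gives x = 25/2; P'' = −2 < 0, so this is the maximum.
P = 25/2·25/2 = 625/4.

625/4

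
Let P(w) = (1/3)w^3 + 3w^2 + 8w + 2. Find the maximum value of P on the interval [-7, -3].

-10/3

Differentiating, P'(w) = w^2 + 6w + 8; whose only zero in [-7, -3] is w = -4.
Candidates: P(-7) = -64/3, P(-4) = -10/3, P(-3) = -4.
Hence the absolute maximum is -10/3 at w = -4.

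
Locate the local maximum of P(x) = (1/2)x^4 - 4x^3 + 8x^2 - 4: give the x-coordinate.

P'(x) = 2x^3 - 12x^2 + 16x = 0 at x = 0, 2, 4.
P''(x) = 6x^2 - 24x + 16. P''(0) = 16 > 0 ⇒ local minimum; P''(2) = -8 < 0 ⇒ local maximum; P''(4) = 16 > 0 ⇒ local minimum.
Thus P has its local maximum at x = 2, with value 4.

2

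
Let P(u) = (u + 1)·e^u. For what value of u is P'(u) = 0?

Differentiating with the product rule gives P'(u) = (u + 2)·e^u. Since e^u > 0, the only critical point is u = -2.
P''(-2) has the same sign as 1 > 0, so this is a local minimum.
P(-2) = (-1)·e^(-2) ≈ -0.1353.

-2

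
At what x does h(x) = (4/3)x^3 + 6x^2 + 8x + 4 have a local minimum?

Critical points: h'(x) = 4x^2 + 12x + 8 vanishes at x = -2, -1.
Since h''(x) = 8x + 12, we get h''(-2) = -4 < 0 ⇒ local maximum; h''(-1) = 4 > 0 ⇒ local minimum.
So the local minimum value is h(-1) = 2/3.

-1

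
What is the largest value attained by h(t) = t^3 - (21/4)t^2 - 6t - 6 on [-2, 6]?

h'(t) = 3t^2 - (21/2)t - 6, which vanishes at t = -1/2 and t = 4.
Compare values at every candidate in [-2, 6]: h(-2) = -23, h(-1/2) = -71/16, h(4) = -50, h(6) = -15.
The maximum over the interval is -71/16, attained at t = -1/2.

-71/16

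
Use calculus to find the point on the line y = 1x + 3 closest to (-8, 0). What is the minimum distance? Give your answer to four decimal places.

Minimize D(x)^2 = (x + 8)^2 + (x + 3)^2.
d/dx[D^2] = 2(x + 8) + 2·1·(x + 3) = 0 ⇒ x = -11/2.
Then y = -5/2 and the distance is √(25/2) ≈ 3.5355.

3.5355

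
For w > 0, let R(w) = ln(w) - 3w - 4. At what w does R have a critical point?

1/3

R'(w) = 1/w − 3 = 0 gives w = 1/3.
R''(w) = -1/w², which is negative for w > 0, so this is a local maximum.
R(1/3) = 1·ln(1/3) - 1 - 4 ≈ -6.0986.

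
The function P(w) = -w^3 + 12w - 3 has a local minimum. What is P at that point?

P'(w) = -3w^2 + 12. Setting P'(w) = 0 gives w ∈ {-2, 2}.
Second-derivative test with P''(w) = -6w: P''(-2) = 12 > 0 ⇒ local minimum; P''(2) = -12 < 0 ⇒ local maximum.
Thus P has its local minimum at w = -2, with value -19.

-19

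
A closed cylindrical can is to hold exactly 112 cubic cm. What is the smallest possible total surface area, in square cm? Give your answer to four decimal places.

With radius r and height h, πr²h = 112 so h = 112/(πr²), and S(r) = 2πr² + 2πrh = 2πr² + 2·112/r.
S'(r) = 4πr − 2·112/r² = 0 ⇒ r³ = 112/(2π), so r ≈ 2.6122 and h = 2r ≈ 5.2245.
S''(r) = 4π + 4·112/r³ > 0, so this is the minimum; S ≈ 128.6253.

128.6253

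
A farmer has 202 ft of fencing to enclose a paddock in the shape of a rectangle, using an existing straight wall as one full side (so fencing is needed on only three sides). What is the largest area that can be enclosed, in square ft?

Let the sides perpendicular to the wall have length x and the parallel side y, so 2x + y = 202 and the area is A = xy = x(202 − 2x).
A'(x) = 202 − 4x = 0 gives x = 101/2, and A''(x) = −4 < 0 confirms a maximum.
Then y = 202 − 2·101/2 = 101 and A = 10201/2.

10201/2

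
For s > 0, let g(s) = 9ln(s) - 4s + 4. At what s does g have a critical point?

9/4

g'(s) = 9/s − 4 = 0 gives s = 9/4.
g''(s) = -9/s², which is negative for s > 0, so this is a local maximum.
g(9/4) = 9·ln(9/4) - 9 + 4 ≈ 2.2984.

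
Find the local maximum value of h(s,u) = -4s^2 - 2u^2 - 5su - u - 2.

∂h/∂s = -8s - 5u = 0 and ∂h/∂u = -5s - 4u - 1 = 0, so (s, u) = (5/7, -8/7).
The Hessian has h_{ss} = -8, h_{uu} = -4, h_{su} = -5, giving D = 7 > 0 with h_{ss} < 0, so the point is a local maximum.
h(5/7, -8/7) = -10/7.

-10/7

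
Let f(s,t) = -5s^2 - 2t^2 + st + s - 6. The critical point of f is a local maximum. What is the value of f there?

∂f/∂s = -10s + t + 1 = 0 and ∂f/∂t = s - 4t = 0, so (s, t) = (4/39, 1/39).
The Hessian has f_{ss} = -10, f_{tt} = -4, f_{st} = 1, giving D = 39 > 0 with f_{ss} < 0, so the point is a local maximum.
f(4/39, 1/39) = -232/39.

-232/39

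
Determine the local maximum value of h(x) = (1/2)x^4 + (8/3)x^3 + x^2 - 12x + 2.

h'(x) = 2x^3 + 8x^2 + 2x - 12. Setting h'(x) = 0 gives x ∈ {-3, -2, 1}.
Since h''(x) = 6x^2 + 16x + 2, we get h''(-3) = 8 > 0 ⇒ local minimum; h''(-2) = -6 < 0 ⇒ local maximum; h''(1) = 24 > 0 ⇒ local minimum.
So the local maximum value is h(-2) = 50/3.

50/3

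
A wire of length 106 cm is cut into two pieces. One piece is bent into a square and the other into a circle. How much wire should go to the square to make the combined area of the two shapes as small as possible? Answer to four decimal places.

Let x be the length used for the square. Square side x/4; circle radius (106−x)/(2π).
A(x) = (x/4)² + π·((106−x)/(2π))² = x²/16 + (106−x)²/(4π) for 0 ≤ x ≤ 106. A'(x) = x/8 − (106−x)/(2π) = 0 gives x = 4·106/(π+4) ≈ 59.3705.
A'' = 1/8 + 1/(2π) > 0, so this gives the minimum combined area; x ≈ 59.3705 cm to the square.

59.3705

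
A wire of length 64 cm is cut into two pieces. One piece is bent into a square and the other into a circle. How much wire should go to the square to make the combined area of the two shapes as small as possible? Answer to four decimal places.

35.8463

Let x be the length used for the square. Square side x/4; circle radius (64−x)/(2π).
A(x) = (x/4)² + π·((64−x)/(2π))² = x²/16 + (64−x)²/(4π) for 0 ≤ x ≤ 64. A'(x) = x/8 − (64−x)/(2π) = 0 gives x = 4·64/(π+4) ≈ 35.8463.
A'' = 1/8 + 1/(2π) > 0, so this gives the minimum combined area; x ≈ 35.8463 cm to the square.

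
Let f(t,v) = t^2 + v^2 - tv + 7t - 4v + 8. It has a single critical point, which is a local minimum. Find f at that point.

-13/3

∂f/∂t = 2t - v + 7 = 0 and ∂f/∂v = -t + 2v - 4 = 0, so (t, v) = (-10/3, 1/3).
The Hessian has f_{tt} = 2, f_{vv} = 2, f_{tv} = -1, giving D = 3 > 0 with f_{tt} > 0, so the point is a local minimum.
f(-10/3, 1/3) = -13/3.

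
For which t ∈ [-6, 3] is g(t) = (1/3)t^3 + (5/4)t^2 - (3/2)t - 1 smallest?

-6

The derivative is t^2 + (5/2)t - 3/2, which vanishes at t = -3 and t = 1/2.
Evaluating at the critical points and endpoints: g(-6) = -19,  g(-3) = 23/4,  g(1/2) = -67/48,  g(3) = 59/4.
So the minimum is g(-6) = -19.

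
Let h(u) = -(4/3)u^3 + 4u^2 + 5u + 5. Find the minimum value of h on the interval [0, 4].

Differentiating, h'(u) = -4u^2 + 8u + 5; whose only zero in [0, 4] is u = 5/2.
Evaluating at the critical points and endpoints: h(0) = 5,  h(5/2) = 65/3,  h(4) = 11/3.
The minimum over the interval is 11/3, attained at u = 4.

11/3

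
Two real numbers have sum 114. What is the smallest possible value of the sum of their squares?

With a + b = 114, a^2 + b^2 = a^2 + (114 − a)^2.
The derivative 2a − 2(114 − a) = 4a − 228 vanishes at a = 57; second derivative 4 > 0, a minimum.
The minimum is 2·(57)^2 = 6498.

6498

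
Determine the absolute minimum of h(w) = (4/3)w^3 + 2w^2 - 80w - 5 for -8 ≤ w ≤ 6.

The derivative is 4w^2 + 4w - 80, which vanishes at w = -5 and w = 4.
Candidates: h(-8) = 241/3; h(-5) = 835/3; h(4) = -623/3; h(6) = -125.
The minimum over the interval is -623/3, attained at w = 4.

-623/3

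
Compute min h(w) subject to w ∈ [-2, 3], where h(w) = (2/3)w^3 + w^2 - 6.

-22/3

h'(w) = 2w^2 + 2w, which vanishes at w = -1 and w = 0.
Evaluating at the critical points and endpoints: h(-2) = -22/3, h(-1) = -17/3, h(0) = -6, h(3) = 21.
So the minimum is h(-2) = -22/3.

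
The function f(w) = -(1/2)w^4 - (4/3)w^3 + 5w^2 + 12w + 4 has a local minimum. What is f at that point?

f'(w) = -2w^3 - 4w^2 + 10w + 12 = 0 at w = -3, -1, 2.
f''(w) = -6w^2 - 8w + 10. f''(-3) = -20 < 0 ⇒ local maximum; f''(-1) = 12 > 0 ⇒ local minimum; f''(2) = -30 < 0 ⇒ local maximum.
Thus f has its local minimum at w = -1, with value -13/6.

-13/6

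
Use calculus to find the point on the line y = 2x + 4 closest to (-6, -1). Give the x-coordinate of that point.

-16/5

Minimize D(x)^2 = (x + 6)^2 + (2x + 5)^2.
d/dx[D^2] = 2(x + 6) + 2·2·(2x + 5) = 0 ⇒ x = -16/5.
Then y = -12/5 and the distance is √(49/5) ≈ 3.1305.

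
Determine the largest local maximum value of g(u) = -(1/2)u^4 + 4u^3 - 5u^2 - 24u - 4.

g'(u) = -2u^3 + 12u^2 - 10u - 24 = 0 at u = -1, 3, 4.
g''(u) = -6u^2 + 24u - 10. g''(-1) = -40 < 0 ⇒ local maximum; g''(3) = 8 > 0 ⇒ local minimum; g''(4) = -10 < 0 ⇒ local maximum.
Thus g has its largest local maximum at u = -1, with value 21/2.

21/2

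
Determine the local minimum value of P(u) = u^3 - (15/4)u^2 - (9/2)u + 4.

-65/4

Critical points: P'(u) = 3u^2 - (15/2)u - 9/2 vanishes at u = -1/2, 3.
Since P''(u) = 6u - 15/2, we get P''(-1/2) = -21/2 < 0 ⇒ local maximum; P''(3) = 21/2 > 0 ⇒ local minimum.
Thus P has its local minimum at u = 3, with value -65/4.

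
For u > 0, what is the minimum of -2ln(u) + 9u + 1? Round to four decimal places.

6.0082

P'(u) = -2/u + 9 = 0 gives u = 2/9.
P''(u) = 2/u², which is positive for u > 0, so this is a local minimum.
P(2/9) = -2·ln(2/9) + 2 + 1 ≈ 6.0082.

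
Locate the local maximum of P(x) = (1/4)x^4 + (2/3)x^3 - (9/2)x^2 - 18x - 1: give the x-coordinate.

P'(x) = x^3 + 2x^2 - 9x - 18. Setting P'(x) = 0 gives x ∈ {-3, -2, 3}.
Since P''(x) = 3x^2 + 4x - 9, we get P''(-3) = 6 > 0 ⇒ local minimum; P''(-2) = -5 < 0 ⇒ local maximum; P''(3) = 30 > 0 ⇒ local minimum.
The local maximum is P(-2) = 47/3.

-2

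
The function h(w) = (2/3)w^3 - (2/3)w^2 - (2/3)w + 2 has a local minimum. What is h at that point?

4/3

Critical points: h'(w) = 2w^2 - (4/3)w - 2/3 vanishes at w = -1/3, 1.
Since h''(w) = 4w - 4/3, we get h''(-1/3) = -8/3 < 0 ⇒ local maximum; h''(1) = 8/3 > 0 ⇒ local minimum.
So the local minimum value is h(1) = 4/3.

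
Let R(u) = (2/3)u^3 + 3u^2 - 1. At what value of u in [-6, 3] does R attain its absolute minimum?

Differentiating, R'(u) = 2u^2 + 6u; which vanishes at u = -3 and u = 0.
Candidates: R(-6) = -37; R(-3) = 8; R(0) = -1; R(3) = 44.
The minimum over the interval is -37, attained at u = -6.

-6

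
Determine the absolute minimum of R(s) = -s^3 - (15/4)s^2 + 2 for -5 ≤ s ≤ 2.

-21

R'(s) = -3s^2 - (15/2)s, which vanishes at s = -5/2 and s = 0.
Evaluating at the critical points and endpoints: R(-5) = 133/4; R(-5/2) = -93/16; R(0) = 2; R(2) = -21.
The minimum over the interval is -21, attained at s = 2.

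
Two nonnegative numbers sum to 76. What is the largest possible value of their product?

1444

With x + y = 76, the product is P(x) = x(76 − x).
P'(x) = 76 − 2x = 0 gives x = 38; P'' = −2 < 0, so this is the maximum.
P = 38·38 = 1444.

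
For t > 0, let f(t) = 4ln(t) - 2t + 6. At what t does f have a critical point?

f'(t) = 4/t − 2 = 0 gives t = 2.
f''(t) = -4/t², which is negative for t > 0, so this is a local maximum.
f(2) = 4·ln(2) - 4 + 6 ≈ 4.7726.

2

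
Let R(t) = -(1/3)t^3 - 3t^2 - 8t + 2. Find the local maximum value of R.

Critical points: R'(t) = -t^2 - 6t - 8 vanishes at t = -4, -2.
Second-derivative test with R''(t) = -2t - 6: R''(-4) = 2 > 0 ⇒ local minimum; R''(-2) = -2 < 0 ⇒ local maximum.
So the local maximum value is R(-2) = 26/3.

26/3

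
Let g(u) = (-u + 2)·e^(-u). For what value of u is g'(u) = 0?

3

By the product rule, g'(u) = (u - 3)·e^(-u). Since e^(-u) > 0, the only critical point is u = 3.
g''(3) has the same sign as 1 > 0, so this is a local minimum.
g(3) = (-1)·e^(-3) ≈ -0.0498.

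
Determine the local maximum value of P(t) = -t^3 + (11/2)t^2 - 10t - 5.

Critical points: P'(t) = -3t^2 + 11t - 10 vanishes at t = 5/3, 2.
P''(t) = -6t + 11. P''(5/3) = 1 > 0 ⇒ local minimum; P''(2) = -1 < 0 ⇒ local maximum.
Thus P has its local maximum at t = 2, with value -11.

-11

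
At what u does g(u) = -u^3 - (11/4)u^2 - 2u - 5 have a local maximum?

-1/2

Critical points: g'(u) = -3u^2 - (11/2)u - 2 vanishes at u = -4/3, -1/2.
g''(u) = -6u - 11/2. g''(-4/3) = 5/2 > 0 ⇒ local minimum; g''(-1/2) = -5/2 < 0 ⇒ local maximum.
So the local maximum value is g(-1/2) = -73/16.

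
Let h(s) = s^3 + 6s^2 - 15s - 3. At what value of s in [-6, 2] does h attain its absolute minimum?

h'(s) = 3s^2 + 12s - 15, which vanishes at s = -5 and s = 1.
Evaluating at the critical points and endpoints: h(-6) = 87; h(-5) = 97; h(1) = -11; h(2) = -1.
Hence the absolute minimum is -11 at s = 1.

1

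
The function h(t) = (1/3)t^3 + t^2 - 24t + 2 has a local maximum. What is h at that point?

110

h'(t) = t^2 + 2t - 24. Setting h'(t) = 0 gives t ∈ {-6, 4}.
h''(t) = 2t + 2. h''(-6) = -10 < 0 ⇒ local maximum; h''(4) = 10 > 0 ⇒ local minimum.
The local maximum is h(-6) = 110.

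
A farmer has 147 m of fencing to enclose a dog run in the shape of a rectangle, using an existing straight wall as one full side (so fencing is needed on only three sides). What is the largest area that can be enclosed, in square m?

Let the sides perpendicular to the wall have length x and the parallel side y, so 2x + y = 147 and the area is A = xy = x(147 − 2x).
A'(x) = 147 − 4x = 0 gives x = 147/4, and A''(x) = −4 < 0 confirms a maximum.
Then y = 147 − 2·147/4 = 147/2 and A = 21609/8.

21609/8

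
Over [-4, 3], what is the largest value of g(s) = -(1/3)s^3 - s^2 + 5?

31/3

g'(s) = -s^2 - 2s, which vanishes at s = -2 and s = 0.
Compare values at every candidate in [-4, 3]: g(-4) = 31/3,  g(-2) = 11/3,  g(0) = 5,  g(3) = -13.
Hence the absolute maximum is 31/3 at s = -4.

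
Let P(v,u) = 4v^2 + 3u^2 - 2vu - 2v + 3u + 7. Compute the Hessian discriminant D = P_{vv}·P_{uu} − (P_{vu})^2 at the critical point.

44

∂P/∂v = 8v - 2u - 2 = 0 and ∂P/∂u = -2v + 6u + 3 = 0, so (v, u) = (3/22, -5/11).
The Hessian has P_{vv} = 8, P_{uu} = 6, P_{vu} = -2, giving D = 44 > 0 with P_{vv} > 0, so the point is a local minimum.
D = (8)·(6) − (-2)^2 = 44.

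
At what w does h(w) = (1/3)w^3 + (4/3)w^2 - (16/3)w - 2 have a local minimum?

4/3

h'(w) = w^2 + (8/3)w - 16/3 = 0 at w = -4, 4/3.
h''(w) = 2w + 8/3. h''(-4) = -16/3 < 0 ⇒ local maximum; h''(4/3) = 16/3 > 0 ⇒ local minimum.
Thus h has its local minimum at w = 4/3, with value -482/81.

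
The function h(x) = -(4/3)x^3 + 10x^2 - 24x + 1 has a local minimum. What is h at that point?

Critical points: h'(x) = -4x^2 + 20x - 24 vanishes at x = 2, 3.
Since h''(x) = -8x + 20, we get h''(2) = 4 > 0 ⇒ local minimum; h''(3) = -4 < 0 ⇒ local maximum.
So the local minimum value is h(2) = -53/3.

-53/3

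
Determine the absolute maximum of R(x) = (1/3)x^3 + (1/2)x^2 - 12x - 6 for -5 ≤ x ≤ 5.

The derivative is x^2 + x - 12, which vanishes at x = -4 and x = 3.
Compare values at every candidate in [-5, 5]: R(-5) = 149/6, R(-4) = 86/3, R(3) = -57/2, R(5) = -71/6.
Hence the absolute maximum is 86/3 at x = -4.

86/3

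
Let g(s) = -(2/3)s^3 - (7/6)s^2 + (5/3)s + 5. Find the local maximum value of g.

131/24

g'(s) = -2s^2 - (7/3)s + 5/3 = 0 at s = -5/3, 1/2.
Since g''(s) = -4s - 7/3, we get g''(-5/3) = 13/3 > 0 ⇒ local minimum; g''(1/2) = -13/3 < 0 ⇒ local maximum.
Thus g has its local maximum at s = 1/2, with value 131/24.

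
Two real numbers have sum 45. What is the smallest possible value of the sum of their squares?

2025/2

With a + b = 45, a^2 + b^2 = a^2 + (45 − a)^2.
The derivative 2a − 2(45 − a) = 4a − 90 vanishes at a = 45/2; second derivative 4 > 0, a minimum.
The minimum is 2·(45/2)^2 = 2025/2.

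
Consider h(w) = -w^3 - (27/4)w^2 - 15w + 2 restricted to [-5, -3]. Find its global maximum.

h'(w) = -3w^2 - (27/2)w - 15, which has no zeros in [-5, -3].
Evaluating at the critical points and endpoints: h(-5) = 133/4; h(-3) = 53/4.
Hence the absolute maximum is 133/4 at w = -5.

133/4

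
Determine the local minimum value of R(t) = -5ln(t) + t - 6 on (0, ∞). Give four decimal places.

R'(t) = -5/t + 1 = 0 gives t = 5.
R''(t) = 5/t², which is positive for t > 0, so this is a local minimum.
R(5) = -5·ln(5) + 5 - 6 ≈ -9.0472.

-9.0472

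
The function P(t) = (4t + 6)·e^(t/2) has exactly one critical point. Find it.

-7/2

P'(t) = 4·e^(t/2) + (4t + 6)·(1/2)·e^(t/2) = (2t + 7)·e^(t/2). Since e^(t/2) > 0, the only critical point is t = -7/2.
P''(-7/2) has the same sign as 2 > 0, so this is a local minimum.
P(-7/2) = (-8)·e^(-7/4) ≈ -1.3902.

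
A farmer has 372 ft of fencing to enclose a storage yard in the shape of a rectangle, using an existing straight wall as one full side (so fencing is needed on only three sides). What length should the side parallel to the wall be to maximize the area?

186

Let the sides perpendicular to the wall have length x and the parallel side y, so 2x + y = 372 and the area is A = xy = x(372 − 2x).
A'(x) = 372 − 4x = 0 gives x = 93, and A''(x) = −4 < 0 confirms a maximum.
Then y = 372 − 2·93 = 186 and A = 17298.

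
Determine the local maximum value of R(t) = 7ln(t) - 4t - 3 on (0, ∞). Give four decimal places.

R'(t) = 7/t − 4 = 0 gives t = 7/4.
R''(t) = -7/t², which is negative for t > 0, so this is a local maximum.
R(7/4) = 7·ln(7/4) - 7 - 3 ≈ -6.0827.

-6.0827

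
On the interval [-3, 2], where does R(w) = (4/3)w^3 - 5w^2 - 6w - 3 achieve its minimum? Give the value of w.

-3

Differentiating, R'(w) = 4w^2 - 10w - 6; whose only zero in [-3, 2] is w = -1/2.
Evaluating at the critical points and endpoints: R(-3) = -66,  R(-1/2) = -17/12,  R(2) = -73/3.
Hence the absolute minimum is -66 at w = -3.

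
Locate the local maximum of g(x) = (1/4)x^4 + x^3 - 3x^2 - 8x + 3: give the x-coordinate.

g'(x) = x^3 + 3x^2 - 6x - 8. Setting g'(x) = 0 gives x ∈ {-4, -1, 2}.
Second-derivative test with g''(x) = 3x^2 + 6x - 6: g''(-4) = 18 > 0 ⇒ local minimum; g''(-1) = -9 < 0 ⇒ local maximum; g''(2) = 18 > 0 ⇒ local minimum.
So the local maximum value is g(-1) = 29/4.

-1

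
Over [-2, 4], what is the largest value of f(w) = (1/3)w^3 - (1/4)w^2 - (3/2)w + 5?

49/3

f'(w) = w^2 - (1/2)w - 3/2, which vanishes at w = -1 and w = 3/2.
Candidates: f(-2) = 13/3,  f(-1) = 71/12,  f(3/2) = 53/16,  f(4) = 49/3.
The maximum over the interval is 49/3, attained at w = 4.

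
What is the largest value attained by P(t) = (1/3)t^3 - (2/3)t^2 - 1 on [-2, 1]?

Differentiating, P'(t) = t^2 - (4/3)t; whose only zero in [-2, 1] is t = 0.
Evaluating at the critical points and endpoints: P(-2) = -19/3; P(0) = -1; P(1) = -4/3.
So the maximum is P(0) = -1.

-1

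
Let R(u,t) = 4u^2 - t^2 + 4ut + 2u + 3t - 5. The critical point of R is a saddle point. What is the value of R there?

∂R/∂u = 8u + 4t + 2 = 0 and ∂R/∂t = 4u - 2t + 3 = 0, so (u, t) = (-1/2, 1/2).
The Hessian has R_{uu} = 8, R_{tt} = -2, R_{ut} = 4, giving D = -32 < 0, so the point is a saddle point.
R(-1/2, 1/2) = -19/4.

-19/4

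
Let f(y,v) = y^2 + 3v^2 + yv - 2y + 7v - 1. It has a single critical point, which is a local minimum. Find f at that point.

∂f/∂y = 2y + v - 2 = 0 and ∂f/∂v = y + 6v + 7 = 0, so (y, v) = (19/11, -16/11).
The Hessian has f_{yy} = 2, f_{vv} = 6, f_{yv} = 1, giving D = 11 > 0 with f_{yy} > 0, so the point is a local minimum.
f(19/11, -16/11) = -86/11.

-86/11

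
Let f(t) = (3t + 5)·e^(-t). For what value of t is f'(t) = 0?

-2/3

f'(t) = 3·e^(-t) + (3t + 5)·(-1)·e^(-t) = (-3t - 2)·e^(-t). Since e^(-t) > 0, the only critical point is t = -2/3.
f''(-2/3) has the same sign as -3 < 0, so this is a local maximum.
f(-2/3) = (3)·e^(2/3) ≈ 5.8432.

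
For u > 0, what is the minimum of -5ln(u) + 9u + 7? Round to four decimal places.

h'(u) = -5/u + 9 = 0 gives u = 5/9.
h''(u) = 5/u², which is positive for u > 0, so this is a local minimum.
h(5/9) = -5·ln(5/9) + 5 + 7 ≈ 14.9389.

14.9389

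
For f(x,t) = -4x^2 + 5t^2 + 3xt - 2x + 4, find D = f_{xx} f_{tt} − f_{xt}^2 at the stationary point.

∂f/∂x = -8x + 3t - 2 = 0 and ∂f/∂t = 3x + 10t = 0, so (x, t) = (-20/89, 6/89).
The Hessian has f_{xx} = -8, f_{tt} = 10, f_{xt} = 3, giving D = -89 < 0, so the point is a saddle point.
D = (-8)·(10) − (3)^2 = -89.

-89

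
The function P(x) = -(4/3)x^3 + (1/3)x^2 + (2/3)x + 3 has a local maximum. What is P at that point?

13/4

Critical points: P'(x) = -4x^2 + (2/3)x + 2/3 vanishes at x = -1/3, 1/2.
Second-derivative test with P''(x) = -8x + 2/3: P''(-1/3) = 10/3 > 0 ⇒ local minimum; P''(1/2) = -10/3 < 0 ⇒ local maximum.
Thus P has its local maximum at x = 1/2, with value 13/4.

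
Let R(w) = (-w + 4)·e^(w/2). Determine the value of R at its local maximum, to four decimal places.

5.4366

By the product rule, R'(w) = (-(1/2)w + 1)·e^(w/2). Since e^(w/2) > 0, the only critical point is w = 2.
R''(2) has the same sign as -1/2 < 0, so this is a local maximum.
R(2) = (2)·e^(1) ≈ 5.4366.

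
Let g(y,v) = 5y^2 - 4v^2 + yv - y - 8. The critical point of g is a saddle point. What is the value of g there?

-652/81

∂g/∂y = 10y + v - 1 = 0 and ∂g/∂v = y - 8v = 0, so (y, v) = (8/81, 1/81).
The Hessian has g_{yy} = 10, g_{vv} = -8, g_{yv} = 1, giving D = -81 < 0, so the point is a saddle point.
g(8/81, 1/81) = -652/81.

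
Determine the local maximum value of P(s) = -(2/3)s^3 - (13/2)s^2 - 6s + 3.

107/24

P'(s) = -2s^2 - 13s - 6 = 0 at s = -6, -1/2.
Second-derivative test with P''(s) = -4s - 13: P''(-6) = 11 > 0 ⇒ local minimum; P''(-1/2) = -11 < 0 ⇒ local maximum.
Thus P has its local maximum at s = -1/2, with value 107/24.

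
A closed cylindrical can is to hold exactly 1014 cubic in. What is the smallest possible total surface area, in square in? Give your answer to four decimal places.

With radius r and height h, πr²h = 1014 so h = 1014/(πr²), and S(r) = 2πr² + 2πrh = 2πr² + 2·1014/r.
S'(r) = 4πr − 2·1014/r² = 0 ⇒ r³ = 1014/(2π), so r ≈ 5.4444 and h = 2r ≈ 10.8889.
S''(r) = 4π + 4·1014/r³ > 0, so this is the minimum; S ≈ 558.7358.

558.7358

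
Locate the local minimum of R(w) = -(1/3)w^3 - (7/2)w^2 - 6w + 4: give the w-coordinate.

Critical points: R'(w) = -w^2 - 7w - 6 vanishes at w = -6, -1.
R''(w) = -2w - 7. R''(-6) = 5 > 0 ⇒ local minimum; R''(-1) = -5 < 0 ⇒ local maximum.
The local minimum is R(-6) = -14.

-6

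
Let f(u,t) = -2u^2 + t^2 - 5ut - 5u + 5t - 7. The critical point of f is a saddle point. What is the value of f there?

-127/11

∂f/∂u = -4u - 5t - 5 = 0 and ∂f/∂t = -5u + 2t + 5 = 0, so (u, t) = (5/11, -15/11).
The Hessian has f_{uu} = -4, f_{tt} = 2, f_{ut} = -5, giving D = -33 < 0, so the point is a saddle point.
f(5/11, -15/11) = -127/11.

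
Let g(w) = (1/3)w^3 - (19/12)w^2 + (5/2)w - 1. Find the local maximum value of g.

5/16

g'(w) = w^2 - (19/6)w + 5/2 = 0 at w = 3/2, 5/3.
Since g''(w) = 2w - 19/6, we get g''(3/2) = -1/6 < 0 ⇒ local maximum; g''(5/3) = 1/6 > 0 ⇒ local minimum.
Thus g has its local maximum at w = 3/2, with value 5/16.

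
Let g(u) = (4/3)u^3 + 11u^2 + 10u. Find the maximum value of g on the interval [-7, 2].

Differentiating, g'(u) = 4u^2 + 22u + 10; which vanishes at u = -5 and u = -1/2.
Evaluating at the critical points and endpoints: g(-7) = 35/3,  g(-5) = 175/3,  g(-1/2) = -29/12,  g(2) = 224/3.
So the maximum is g(2) = 224/3.

224/3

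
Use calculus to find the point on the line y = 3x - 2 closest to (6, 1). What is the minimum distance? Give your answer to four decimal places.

4.7434

Minimize D(x)^2 = (x - 6)^2 + (3x - 3)^2.
d/dx[D^2] = 2(x - 6) + 2·3·(3x - 3) = 0 ⇒ x = 3/2.
Then y = 5/2 and the distance is √(45/2) ≈ 4.7434.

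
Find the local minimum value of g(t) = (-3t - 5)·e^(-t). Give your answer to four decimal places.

-5.8432

Differentiating with the product rule gives g'(t) = (3t + 2)·e^(-t). Since e^(-t) > 0, the only critical point is t = -2/3.
g''(-2/3) has the same sign as 3 > 0, so this is a local minimum.
g(-2/3) = (-3)·e^(2/3) ≈ -5.8432.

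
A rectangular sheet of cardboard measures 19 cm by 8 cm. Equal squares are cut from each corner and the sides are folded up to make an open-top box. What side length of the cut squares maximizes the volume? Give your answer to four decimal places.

With cut size x, the volume is V(x) = x(19 − 2x)(8 − 2x) for 0 < x < 4.
V'(x) = 12x^2 − 108x + 152. Setting V'(x) = 0 gives x ≈ 1.7462 (the root in (0, 4)).
V''(x) = 24x − 108 is negative there, so this is the maximum; V ≈ 122.0630.

1.7462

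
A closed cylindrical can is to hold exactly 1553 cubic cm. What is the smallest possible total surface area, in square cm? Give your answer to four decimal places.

742.3844

With radius r and height h, πr²h = 1553 so h = 1553/(πr²), and S(r) = 2πr² + 2πrh = 2πr² + 2·1553/r.
S'(r) = 4πr − 2·1553/r² = 0 ⇒ r³ = 1553/(2π), so r ≈ 6.2757 and h = 2r ≈ 12.5514.
S''(r) = 4π + 4·1553/r³ > 0, so this is the minimum; S ≈ 742.3844.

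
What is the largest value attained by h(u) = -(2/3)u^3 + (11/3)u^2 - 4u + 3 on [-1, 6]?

34/3

h'(u) = -2u^2 + (22/3)u - 4, which vanishes at u = 2/3 and u = 3.
Candidates: h(-1) = 34/3, h(2/3) = 143/81, h(3) = 6, h(6) = -33.
The maximum over the interval is 34/3, attained at u = -1.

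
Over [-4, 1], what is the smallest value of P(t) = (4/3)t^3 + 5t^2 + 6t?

The derivative is 4t^2 + 10t + 6, which vanishes at t = -3/2 and t = -1.
Evaluating at the critical points and endpoints: P(-4) = -88/3, P(-3/2) = -9/4, P(-1) = -7/3, P(1) = 37/3.
The minimum over the interval is -88/3, attained at t = -4.

-88/3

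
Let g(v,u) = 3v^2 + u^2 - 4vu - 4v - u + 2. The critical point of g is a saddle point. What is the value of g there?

43/4

∂g/∂v = 6v - 4u - 4 = 0 and ∂g/∂u = -4v + 2u - 1 = 0, so (v, u) = (-3, -11/2).
The Hessian has g_{vv} = 6, g_{uu} = 2, g_{vu} = -4, giving D = -4 < 0, so the point is a saddle point.
g(-3, -11/2) = 43/4.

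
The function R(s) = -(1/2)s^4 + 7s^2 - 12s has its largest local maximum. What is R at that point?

Critical points: R'(s) = -2s^3 + 14s - 12 vanishes at s = -3, 1, 2.
Second-derivative test with R''(s) = -6s^2 + 14: R''(-3) = -40 < 0 ⇒ local maximum; R''(1) = 8 > 0 ⇒ local minimum; R''(2) = -10 < 0 ⇒ local maximum.
The largest local maximum is R(-3) = 117/2.

117/2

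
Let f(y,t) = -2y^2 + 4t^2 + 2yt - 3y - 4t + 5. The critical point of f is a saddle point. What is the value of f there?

40/9

∂f/∂y = -4y + 2t - 3 = 0 and ∂f/∂t = 2y + 8t - 4 = 0, so (y, t) = (-4/9, 11/18).
The Hessian has f_{yy} = -4, f_{tt} = 8, f_{yt} = 2, giving D = -36 < 0, so the point is a saddle point.
f(-4/9, 11/18) = 40/9.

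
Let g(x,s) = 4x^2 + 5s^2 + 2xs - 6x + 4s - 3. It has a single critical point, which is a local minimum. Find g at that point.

∂g/∂x = 8x + 2s - 6 = 0 and ∂g/∂s = 2x + 10s + 4 = 0, so (x, s) = (17/19, -11/19).
The Hessian has g_{xx} = 8, g_{ss} = 10, g_{xs} = 2, giving D = 76 > 0 with g_{xx} > 0, so the point is a local minimum.
g(17/19, -11/19) = -130/19.

-130/19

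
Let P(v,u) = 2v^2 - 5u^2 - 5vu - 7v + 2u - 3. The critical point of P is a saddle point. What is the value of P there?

-502/65

∂P/∂v = 4v - 5u - 7 = 0 and ∂P/∂u = -5v - 10u + 2 = 0, so (v, u) = (16/13, -27/65).
The Hessian has P_{vv} = 4, P_{uu} = -10, P_{vu} = -5, giving D = -65 < 0, so the point is a saddle point.
P(16/13, -27/65) = -502/65.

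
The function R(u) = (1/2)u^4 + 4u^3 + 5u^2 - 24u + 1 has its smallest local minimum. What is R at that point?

Critical points: R'(u) = 2u^3 + 12u^2 + 10u - 24 vanishes at u = -4, -3, 1.
Second-derivative test with R''(u) = 6u^2 + 24u + 10: R''(-4) = 10 > 0 ⇒ local minimum; R''(-3) = -8 < 0 ⇒ local maximum; R''(1) = 40 > 0 ⇒ local minimum.
So the smallest local minimum value is R(1) = -27/2.

-27/2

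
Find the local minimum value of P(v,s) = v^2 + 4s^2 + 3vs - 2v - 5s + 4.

17/7

∂P/∂v = 2v + 3s - 2 = 0 and ∂P/∂s = 3v + 8s - 5 = 0, so (v, s) = (1/7, 4/7).
The Hessian has P_{vv} = 2, P_{ss} = 8, P_{vs} = 3, giving D = 7 > 0 with P_{vv} > 0, so the point is a local minimum.
P(1/7, 4/7) = 17/7.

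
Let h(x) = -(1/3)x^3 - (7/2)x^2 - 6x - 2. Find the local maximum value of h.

5/6

h'(x) = -x^2 - 7x - 6. Setting h'(x) = 0 gives x ∈ {-6, -1}.
Since h''(x) = -2x - 7, we get h''(-6) = 5 > 0 ⇒ local minimum; h''(-1) = -5 < 0 ⇒ local maximum.
Thus h has its local maximum at x = -1, with value 5/6.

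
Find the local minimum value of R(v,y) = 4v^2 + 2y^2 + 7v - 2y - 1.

-73/16

∂R/∂v = 8v + 7 = 0 and ∂R/∂y = 4y - 2 = 0, so (v, y) = (-7/8, 1/2).
The Hessian has R_{vv} = 8, R_{yy} = 4, R_{vy} = 0, giving D = 32 > 0 with R_{vv} > 0, so the point is a local minimum.
R(-7/8, 1/2) = -73/16.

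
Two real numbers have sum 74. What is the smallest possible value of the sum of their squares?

2738

With a + b = 74, a^2 + b^2 = a^2 + (74 − a)^2.
The derivative 2a − 2(74 − a) = 4a − 148 vanishes at a = 37; second derivative 4 > 0, a minimum.
The minimum is 2·(37)^2 = 2738.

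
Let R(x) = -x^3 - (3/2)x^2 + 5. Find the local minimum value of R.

R'(x) = -3x^2 - 3x = 0 at x = -1, 0.
Since R''(x) = -6x - 3, we get R''(-1) = 3 > 0 ⇒ local minimum; R''(0) = -3 < 0 ⇒ local maximum.
The local minimum is R(-1) = 9/2.

9/2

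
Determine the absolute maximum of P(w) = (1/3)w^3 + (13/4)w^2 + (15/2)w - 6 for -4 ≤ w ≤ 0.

-16/3

The derivative is w^2 + (13/2)w + 15/2, whose only zero in [-4, 0] is w = -3/2.
Candidates: P(-4) = -16/3, P(-3/2) = -177/16, P(0) = -6.
The maximum over the interval is -16/3, attained at w = -4.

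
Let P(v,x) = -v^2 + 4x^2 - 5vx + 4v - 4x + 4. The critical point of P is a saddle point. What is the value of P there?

132/41

∂P/∂v = -2v - 5x + 4 = 0 and ∂P/∂x = -5v + 8x - 4 = 0, so (v, x) = (12/41, 28/41).
The Hessian has P_{vv} = -2, P_{xx} = 8, P_{vx} = -5, giving D = -41 < 0, so the point is a saddle point.
P(12/41, 28/41) = 132/41.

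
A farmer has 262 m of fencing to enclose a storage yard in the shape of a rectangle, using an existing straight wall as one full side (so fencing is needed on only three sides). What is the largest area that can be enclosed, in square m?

Let the sides perpendicular to the wall have length x and the parallel side y, so 2x + y = 262 and the area is A = xy = x(262 − 2x).
A'(x) = 262 − 4x = 0 gives x = 131/2, and A''(x) = −4 < 0 confirms a maximum.
Then y = 262 − 2·131/2 = 131 and A = 17161/2.

17161/2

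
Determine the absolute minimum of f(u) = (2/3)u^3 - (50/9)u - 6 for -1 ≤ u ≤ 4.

-986/81

f'(u) = 2u^2 - 50/9, whose only zero in [-1, 4] is u = 5/3.
Compare values at every candidate in [-1, 4]: f(-1) = -10/9; f(5/3) = -986/81; f(4) = 130/9.
Hence the absolute minimum is -986/81 at u = 5/3.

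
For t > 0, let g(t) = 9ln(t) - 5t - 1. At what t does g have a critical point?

g'(t) = 9/t − 5 = 0 gives t = 9/5.
g''(t) = -9/t², which is negative for t > 0, so this is a local maximum.
g(9/5) = 9·ln(9/5) - 9 - 1 ≈ -4.7099.

9/5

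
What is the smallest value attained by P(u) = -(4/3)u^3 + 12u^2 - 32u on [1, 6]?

The derivative is -4u^2 + 24u - 32, which vanishes at u = 2 and u = 4.
Evaluating at the critical points and endpoints: P(1) = -64/3, P(2) = -80/3, P(4) = -64/3, P(6) = -48.
Hence the absolute minimum is -48 at u = 6.

-48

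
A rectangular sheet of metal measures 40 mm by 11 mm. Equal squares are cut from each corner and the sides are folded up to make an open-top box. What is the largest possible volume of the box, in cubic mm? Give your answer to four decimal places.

525.0870

With cut size x, the volume is V(x) = x(40 − 2x)(11 − 2x) for 0 < x < 5.5.
V'(x) = 12x^2 − 204x + 440. Setting V'(x) = 0 gives x ≈ 2.5348 (the root in (0, 5.5)).
V''(x) = 24x − 204 is negative there, so this is the maximum; V ≈ 525.0870.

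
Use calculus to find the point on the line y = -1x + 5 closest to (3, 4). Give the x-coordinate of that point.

Minimize D(x)^2 = (x - 3)^2 + (-x + 1)^2.
d/dx[D^2] = 2(x - 3) + 2·(-1)·(-x + 1) = 0 ⇒ x = 2.
Then y = 3 and the distance is √(2) ≈ 1.4142.

2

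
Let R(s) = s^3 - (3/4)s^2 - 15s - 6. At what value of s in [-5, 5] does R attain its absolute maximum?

Differentiating, R'(s) = 3s^2 - (3/2)s - 15; which vanishes at s = -2 and s = 5/2.
Evaluating at the critical points and endpoints: R(-5) = -299/4, R(-2) = 13, R(5/2) = -521/16, R(5) = 101/4.
Hence the absolute maximum is 101/4 at s = 5.

5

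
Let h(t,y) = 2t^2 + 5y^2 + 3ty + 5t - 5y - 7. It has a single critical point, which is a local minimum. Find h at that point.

-467/31

∂h/∂t = 4t + 3y + 5 = 0 and ∂h/∂y = 3t + 10y - 5 = 0, so (t, y) = (-65/31, 35/31).
The Hessian has h_{tt} = 4, h_{yy} = 10, h_{ty} = 3, giving D = 31 > 0 with h_{tt} > 0, so the point is a local minimum.
h(-65/31, 35/31) = -467/31.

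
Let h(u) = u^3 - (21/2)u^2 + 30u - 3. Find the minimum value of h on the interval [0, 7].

Differentiating, h'(u) = 3u^2 - 21u + 30; which vanishes at u = 2 and u = 5.
Compare values at every candidate in [0, 7]: h(0) = -3, h(2) = 23, h(5) = 19/2, h(7) = 71/2.
So the minimum is h(0) = -3.

-3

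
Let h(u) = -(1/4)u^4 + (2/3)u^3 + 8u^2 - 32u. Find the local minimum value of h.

h'(u) = -u^3 + 2u^2 + 16u - 32 = 0 at u = -4, 2, 4.
Since h''(u) = -3u^2 + 4u + 16, we get h''(-4) = -48 < 0 ⇒ local maximum; h''(2) = 12 > 0 ⇒ local minimum; h''(4) = -16 < 0 ⇒ local maximum.
The local minimum is h(2) = -92/3.

-92/3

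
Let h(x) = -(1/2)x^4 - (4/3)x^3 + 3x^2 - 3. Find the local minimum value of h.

h'(x) = -2x^3 - 4x^2 + 6x = 0 at x = -3, 0, 1.
h''(x) = -6x^2 - 8x + 6. h''(-3) = -24 < 0 ⇒ local maximum; h''(0) = 6 > 0 ⇒ local minimum; h''(1) = -8 < 0 ⇒ local maximum.
The local minimum is h(0) = -3.

-3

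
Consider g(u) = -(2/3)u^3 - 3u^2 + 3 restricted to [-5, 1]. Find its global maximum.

Differentiating, g'(u) = -2u^2 - 6u; which vanishes at u = -3 and u = 0.
Candidates: g(-5) = 34/3,  g(-3) = -6,  g(0) = 3,  g(1) = -2/3.
So the maximum is g(-5) = 34/3.

34/3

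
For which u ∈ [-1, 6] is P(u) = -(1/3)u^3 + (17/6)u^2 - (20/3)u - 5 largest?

-1

The derivative is -u^2 + (17/3)u - 20/3, which vanishes at u = 5/3 and u = 4.
Compare values at every candidate in [-1, 6]: P(-1) = 29/6; P(5/3) = -1585/162; P(4) = -23/3; P(6) = -15.
The maximum over the interval is 29/6, attained at u = -1.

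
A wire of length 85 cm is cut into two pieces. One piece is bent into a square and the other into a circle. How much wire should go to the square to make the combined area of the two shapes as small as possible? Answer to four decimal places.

Let x be the length used for the square. Square side x/4; circle radius (85−x)/(2π).
A(x) = (x/4)² + π·((85−x)/(2π))² = x²/16 + (85−x)²/(4π) for 0 ≤ x ≤ 85. A'(x) = x/8 − (85−x)/(2π) = 0 gives x = 4·85/(π+4) ≈ 47.6084.
A'' = 1/8 + 1/(2π) > 0, so this gives the minimum combined area; x ≈ 47.6084 cm to the square.

47.6084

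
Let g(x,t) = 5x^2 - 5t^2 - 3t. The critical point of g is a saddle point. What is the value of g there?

9/20

∂g/∂x = 10x = 0 and ∂g/∂t = -10t - 3 = 0, so (x, t) = (0, -3/10).
The Hessian has g_{xx} = 10, g_{tt} = -10, g_{xt} = 0, giving D = -100 < 0, so the point is a saddle point.
g(0, -3/10) = 9/20.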